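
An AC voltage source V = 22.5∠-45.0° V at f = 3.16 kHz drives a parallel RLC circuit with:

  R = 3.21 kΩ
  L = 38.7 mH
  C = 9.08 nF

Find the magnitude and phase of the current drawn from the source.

Step 1 — Angular frequency: ω = 2π·f = 2π·3160 = 1.985e+04 rad/s.
Step 2 — Component impedances:
  R: Z = R = 3210 Ω
  L: Z = jωL = j·1.985e+04·0.0387 = 0 + j768.4 Ω
  C: Z = 1/(jωC) = -j/(ω·C) = 0 - j5547 Ω
Step 3 — Parallel combination: 1/Z_total = 1/R + 1/L + 1/C; Z_total = 230.1 + j828 Ω = 859.4∠74.5° Ω.
Step 4 — Source phasor: V = 22.5∠-45.0° V = 15.91 - j15.91 V.
Step 5 — Ohm's law: I = V / Z_total = (15.91 - j15.91) / (230.1 + j828) = -0.01288 - j0.02279 A.
Step 6 — Convert to polar: |I| = 0.02618 A, ∠I = -119.5°.

I = 0.02618∠-119.5° A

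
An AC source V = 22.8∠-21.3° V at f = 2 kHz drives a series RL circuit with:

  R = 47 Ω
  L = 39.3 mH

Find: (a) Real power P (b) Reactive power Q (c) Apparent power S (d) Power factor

Step 1 — Angular frequency: ω = 2π·f = 2π·2000 = 1.257e+04 rad/s.
Step 2 — Component impedances:
  R: Z = R = 47 Ω
  L: Z = jωL = j·1.257e+04·0.0393 = 0 + j493.9 Ω
Step 3 — Series combination: Z_total = R + L = 47 + j493.9 Ω = 496.1∠84.6° Ω.
Step 4 — Source phasor: V = 22.8∠-21.3° V = 21.24 - j8.282 V.
Step 5 — Current: I = V / Z = -0.01256 - j0.04421 A = 0.04596∠-105.9° A.
Step 6 — Complex power: S = V·I* = 0.09928 + j1.043 VA.
Step 7 — Real power: P = Re(S) = 0.09928 W.
Step 8 — Reactive power: Q = Im(S) = 1.043 VAR.
Step 9 — Apparent power: |S| = 1.048 VA.
Step 10 — Power factor: PF = P/|S| = 0.09474 (lagging).

(a) P = 0.09928 W  (b) Q = 1.043 VAR  (c) S = 1.048 VA  (d) PF = 0.09474 (lagging)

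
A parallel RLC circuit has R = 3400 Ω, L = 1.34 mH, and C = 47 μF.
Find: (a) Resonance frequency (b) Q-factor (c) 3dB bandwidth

Step 1 — Resonance: ω₀ = 1/√(LC) = 1/√(0.00134·4.7e-05) = 3985 rad/s.
Step 2 — f₀ = ω₀/(2π) = 634.2 Hz.
Step 3 — Parallel Q: Q = R/(ω₀L) = 3400/(3985·0.00134) = 636.8.
Step 4 — Bandwidth: Δω = ω₀/Q = 6.258 rad/s; BW = Δω/(2π) = 0.996 Hz.

(a) f₀ = 634.2 Hz  (b) Q = 636.8  (c) BW = 0.996 Hz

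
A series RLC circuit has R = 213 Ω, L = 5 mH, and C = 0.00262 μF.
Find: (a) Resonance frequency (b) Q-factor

Step 1 — Resonance condition Im(Z)=0 gives ω₀ = 1/√(LC).
Step 2 — ω₀ = 1/√(0.005·2.62e-09) = 2.763e+05 rad/s.
Step 3 — f₀ = ω₀/(2π) = 4.397e+04 Hz.
Step 4 — Series Q: Q = ω₀L/R = 2.763e+05·0.005/213 = 6.486.

(a) f₀ = 4.397e+04 Hz  (b) Q = 6.486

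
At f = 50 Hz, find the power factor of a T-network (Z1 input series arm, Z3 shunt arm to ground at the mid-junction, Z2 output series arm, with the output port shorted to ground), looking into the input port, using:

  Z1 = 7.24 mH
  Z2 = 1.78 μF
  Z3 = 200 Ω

Step 1 — Angular frequency: ω = 2π·f = 2π·50 = 314.2 rad/s.
Step 2 — Component impedances:
  Z1: Z = jωL = j·314.2·0.00724 = 0 + j2.275 Ω
  Z2: Z = 1/(jωC) = -j/(ω·C) = 0 - j1788 Ω
  Z3: Z = R = 200 Ω
Step 3 — With the output port shorted to ground, the output series arm Z2 runs from the junction to ground; the shunt arm Z3 also runs from the junction to ground. They appear in parallel: Z3 || Z2 = 197.5 - j22.09 Ω.
Step 4 — Series with input arm Z1: Z_in = Z1 + (Z3 || Z2) = 197.5 - j19.82 Ω = 198.5∠-5.7° Ω.
Step 5 — Power factor: PF = cos(φ) = Re(Z)/|Z| = 197.5/198.5 = 0.995.
Step 6 — Type: Im(Z) = -19.82 ⇒ leading (phase φ = -5.7°).

PF = 0.995 (leading, φ = -5.7°)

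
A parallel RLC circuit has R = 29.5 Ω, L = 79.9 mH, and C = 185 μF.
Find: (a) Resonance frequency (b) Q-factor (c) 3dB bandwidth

Step 1 — Resonance: ω₀ = 1/√(LC) = 1/√(0.0799·0.000185) = 260.1 rad/s.
Step 2 — f₀ = ω₀/(2π) = 41.4 Hz.
Step 3 — Parallel Q: Q = R/(ω₀L) = 29.5/(260.1·0.0799) = 1.419.
Step 4 — Bandwidth: Δω = ω₀/Q = 183.2 rad/s; BW = Δω/(2π) = 29.16 Hz.

(a) f₀ = 41.4 Hz  (b) Q = 1.419  (c) BW = 29.16 Hz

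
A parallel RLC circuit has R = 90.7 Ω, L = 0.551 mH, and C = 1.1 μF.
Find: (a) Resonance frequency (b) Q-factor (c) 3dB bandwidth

Step 1 — Resonance: ω₀ = 1/√(LC) = 1/√(0.000551·1.1e-06) = 4.062e+04 rad/s.
Step 2 — f₀ = ω₀/(2π) = 6465 Hz.
Step 3 — Parallel Q: Q = R/(ω₀L) = 90.7/(4.062e+04·0.000551) = 4.053.
Step 4 — Bandwidth: Δω = ω₀/Q = 1.002e+04 rad/s; BW = Δω/(2π) = 1595 Hz.

(a) f₀ = 6465 Hz  (b) Q = 4.053  (c) BW = 1595 Hz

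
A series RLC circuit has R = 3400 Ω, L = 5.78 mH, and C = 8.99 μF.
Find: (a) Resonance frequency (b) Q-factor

Step 1 — Resonance condition Im(Z)=0 gives ω₀ = 1/√(LC).
Step 2 — ω₀ = 1/√(0.00578·8.99e-06) = 4387 rad/s.
Step 3 — f₀ = ω₀/(2π) = 698.2 Hz.
Step 4 — Series Q: Q = ω₀L/R = 4387·0.00578/3400 = 0.007458.

(a) f₀ = 698.2 Hz  (b) Q = 0.007458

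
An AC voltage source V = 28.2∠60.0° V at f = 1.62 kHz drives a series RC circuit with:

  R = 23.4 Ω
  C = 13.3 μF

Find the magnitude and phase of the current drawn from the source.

Step 1 — Angular frequency: ω = 2π·f = 2π·1620 = 1.018e+04 rad/s.
Step 2 — Component impedances:
  R: Z = R = 23.4 Ω
  C: Z = 1/(jωC) = -j/(ω·C) = 0 - j7.387 Ω
Step 3 — Series combination: Z_total = R + C = 23.4 - j7.387 Ω = 24.54∠-17.5° Ω.
Step 4 — Source phasor: V = 28.2∠60.0° V = 14.1 + j24.42 V.
Step 5 — Ohm's law: I = V / Z_total = (14.1 + j24.42) / (23.4 - j7.387) = 0.2484 + j1.122 A.
Step 6 — Convert to polar: |I| = 1.149 A, ∠I = 77.5°.

I = 1.149∠77.5° A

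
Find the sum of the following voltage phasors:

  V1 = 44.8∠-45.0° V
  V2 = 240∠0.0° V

Step 1 — Convert each phasor to rectangular form:
  V1 = 44.8·(cos(-45.0°) + j·sin(-45.0°)) = 31.68 - j31.68 V
  V2 = 240·(cos(0.0°) + j·sin(0.0°)) = 240 V
Step 2 — Sum components: V_total = 271.7 - j31.68 V.
Step 3 — Convert to polar: |V_total| = 273.5 V, ∠V_total = -6.7°.

V_total = 273.5∠-6.7° V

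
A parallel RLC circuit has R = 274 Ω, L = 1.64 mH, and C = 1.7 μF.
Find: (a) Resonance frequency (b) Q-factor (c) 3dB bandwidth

Step 1 — Resonance: ω₀ = 1/√(LC) = 1/√(0.00164·1.7e-06) = 1.894e+04 rad/s.
Step 2 — f₀ = ω₀/(2π) = 3014 Hz.
Step 3 — Parallel Q: Q = R/(ω₀L) = 274/(1.894e+04·0.00164) = 8.822.
Step 4 — Bandwidth: Δω = ω₀/Q = 2147 rad/s; BW = Δω/(2π) = 341.7 Hz.

(a) f₀ = 3014 Hz  (b) Q = 8.822  (c) BW = 341.7 Hz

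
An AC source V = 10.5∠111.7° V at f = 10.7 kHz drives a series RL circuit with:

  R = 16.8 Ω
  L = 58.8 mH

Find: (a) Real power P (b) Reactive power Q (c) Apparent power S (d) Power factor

Step 1 — Angular frequency: ω = 2π·f = 2π·1.07e+04 = 6.723e+04 rad/s.
Step 2 — Component impedances:
  R: Z = R = 16.8 Ω
  L: Z = jωL = j·6.723e+04·0.0588 = 0 + j3953 Ω
Step 3 — Series combination: Z_total = R + L = 16.8 + j3953 Ω = 3953∠89.8° Ω.
Step 4 — Source phasor: V = 10.5∠111.7° V = -3.882 + j9.756 V.
Step 5 — Current: I = V / Z = 0.002464 + j0.0009926 A = 0.002656∠21.9° A.
Step 6 — Complex power: S = V·I* = 0.0001185 + j0.02789 VA.
Step 7 — Real power: P = Re(S) = 0.0001185 W.
Step 8 — Reactive power: Q = Im(S) = 0.02789 VAR.
Step 9 — Apparent power: |S| = 0.02789 VA.
Step 10 — Power factor: PF = P/|S| = 0.00425 (lagging).

(a) P = 0.0001185 W  (b) Q = 0.02789 VAR  (c) S = 0.02789 VA  (d) PF = 0.00425 (lagging)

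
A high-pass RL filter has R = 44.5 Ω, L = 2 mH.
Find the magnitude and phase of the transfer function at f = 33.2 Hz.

Step 1 — Angular frequency: ω = 2π·33.2 = 208.6 rad/s.
Step 2 — Transfer function: H(jω) = jωL/(R + jωL).
Step 3 — Numerator jωL = j·0.4172; denominator R + jωL = 44.5 + j0.4172.
Step 4 — H = 8.789e-05 + j0.009375.
Step 5 — Magnitude: |H| = 0.009375 (-40.6 dB); phase: φ = 89.5°.

|H| = 0.009375 (-40.6 dB), φ = 89.5°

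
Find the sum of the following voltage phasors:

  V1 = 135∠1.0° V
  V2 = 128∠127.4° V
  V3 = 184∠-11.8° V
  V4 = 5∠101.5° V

Step 1 — Convert each phasor to rectangular form:
  V1 = 135·(cos(1.0°) + j·sin(1.0°)) = 135 + j2.356 V
  V2 = 128·(cos(127.4°) + j·sin(127.4°)) = -77.74 + j101.7 V
  V3 = 184·(cos(-11.8°) + j·sin(-11.8°)) = 180.1 - j37.63 V
  V4 = 5·(cos(101.5°) + j·sin(101.5°)) = -0.9968 + j4.9 V
Step 2 — Sum components: V_total = 236.4 + j71.31 V.
Step 3 — Convert to polar: |V_total| = 246.9 V, ∠V_total = 16.8°.

V_total = 246.9∠16.8° V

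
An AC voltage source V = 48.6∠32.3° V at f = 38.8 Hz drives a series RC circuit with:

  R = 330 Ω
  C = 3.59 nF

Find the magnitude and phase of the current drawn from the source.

Step 1 — Angular frequency: ω = 2π·f = 2π·38.8 = 243.8 rad/s.
Step 2 — Component impedances:
  R: Z = R = 330 Ω
  C: Z = 1/(jωC) = -j/(ω·C) = 0 - j1.143e+06 Ω
Step 3 — Series combination: Z_total = R + C = 330 - j1.143e+06 Ω = 1.143e+06∠-90.0° Ω.
Step 4 — Source phasor: V = 48.6∠32.3° V = 41.08 + j25.97 V.
Step 5 — Ohm's law: I = V / Z_total = (41.08 + j25.97) / (330 - j1.143e+06) = -2.272e-05 + j3.596e-05 A.
Step 6 — Convert to polar: |I| = 4.253e-05 A, ∠I = 122.3°.

I = 4.253e-05∠122.3° A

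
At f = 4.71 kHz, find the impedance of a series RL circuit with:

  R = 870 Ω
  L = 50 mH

Step 1 — Angular frequency: ω = 2π·f = 2π·4710 = 2.959e+04 rad/s.
Step 2 — Component impedances:
  R: Z = R = 870 Ω
  L: Z = jωL = j·2.959e+04·0.05 = 0 + j1480 Ω
Step 3 — Series combination: Z_total = R + L = 870 + j1480 Ω = 1717∠59.5° Ω.

Z = 870 + j1480 Ω = 1717∠59.5° Ω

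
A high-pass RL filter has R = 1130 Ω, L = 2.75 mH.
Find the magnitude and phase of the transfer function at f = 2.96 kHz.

Step 1 — Angular frequency: ω = 2π·2960 = 1.86e+04 rad/s.
Step 2 — Transfer function: H(jω) = jωL/(R + jωL).
Step 3 — Numerator jωL = j·51.15; denominator R + jωL = 1130 + j51.15.
Step 4 — H = 0.002044 + j0.04517.
Step 5 — Magnitude: |H| = 0.04521 (-26.9 dB); phase: φ = 87.4°.

|H| = 0.04521 (-26.9 dB), φ = 87.4°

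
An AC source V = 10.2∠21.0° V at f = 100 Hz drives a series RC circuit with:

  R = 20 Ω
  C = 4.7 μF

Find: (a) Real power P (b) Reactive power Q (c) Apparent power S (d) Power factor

Step 1 — Angular frequency: ω = 2π·f = 2π·100 = 628.3 rad/s.
Step 2 — Component impedances:
  R: Z = R = 20 Ω
  C: Z = 1/(jωC) = -j/(ω·C) = 0 - j338.6 Ω
Step 3 — Series combination: Z_total = R + C = 20 - j338.6 Ω = 339.2∠-86.6° Ω.
Step 4 — Source phasor: V = 10.2∠21.0° V = 9.523 + j3.655 V.
Step 5 — Current: I = V / Z = -0.009102 + j0.02866 A = 0.03007∠107.6° A.
Step 6 — Complex power: S = V·I* = 0.01808 - j0.3062 VA.
Step 7 — Real power: P = Re(S) = 0.01808 W.
Step 8 — Reactive power: Q = Im(S) = -0.3062 VAR.
Step 9 — Apparent power: |S| = 0.3067 VA.
Step 10 — Power factor: PF = P/|S| = 0.05896 (leading).

(a) P = 0.01808 W  (b) Q = -0.3062 VAR  (c) S = 0.3067 VA  (d) PF = 0.05896 (leading)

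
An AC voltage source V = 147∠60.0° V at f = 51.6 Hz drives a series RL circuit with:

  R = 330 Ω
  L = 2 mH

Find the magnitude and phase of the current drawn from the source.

Step 1 — Angular frequency: ω = 2π·f = 2π·51.6 = 324.2 rad/s.
Step 2 — Component impedances:
  R: Z = R = 330 Ω
  L: Z = jωL = j·324.2·0.002 = 0 + j0.6484 Ω
Step 3 — Series combination: Z_total = R + L = 330 + j0.6484 Ω = 330∠0.1° Ω.
Step 4 — Source phasor: V = 147∠60.0° V = 73.5 + j127.3 V.
Step 5 — Ohm's law: I = V / Z_total = (73.5 + j127.3) / (330 + j0.6484) = 0.2235 + j0.3853 A.
Step 6 — Convert to polar: |I| = 0.4455 A, ∠I = 59.9°.

I = 0.4455∠59.9° A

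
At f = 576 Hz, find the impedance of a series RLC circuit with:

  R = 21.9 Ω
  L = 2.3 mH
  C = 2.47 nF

Step 1 — Angular frequency: ω = 2π·f = 2π·576 = 3619 rad/s.
Step 2 — Component impedances:
  R: Z = R = 21.9 Ω
  L: Z = jωL = j·3619·0.0023 = 0 + j8.324 Ω
  C: Z = 1/(jωC) = -j/(ω·C) = 0 - j1.119e+05 Ω
Step 3 — Series combination: Z_total = R + L + C = 21.9 - j1.119e+05 Ω = 1.119e+05∠-90.0° Ω.

Z = 21.9 - j1.119e+05 Ω = 1.119e+05∠-90.0° Ω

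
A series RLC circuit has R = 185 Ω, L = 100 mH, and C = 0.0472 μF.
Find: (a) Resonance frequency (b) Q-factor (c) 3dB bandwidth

Step 1 — Resonance: ω₀ = 1/√(LC) = 1/√(0.1·4.72e-08) = 1.456e+04 rad/s.
Step 2 — f₀ = ω₀/(2π) = 2317 Hz.
Step 3 — Series Q: Q = ω₀L/R = 1.456e+04·0.1/185 = 7.868.
Step 4 — Bandwidth: Δω = ω₀/Q = 1850 rad/s; BW = Δω/(2π) = 294.4 Hz.

(a) f₀ = 2317 Hz  (b) Q = 7.868  (c) BW = 294.4 Hz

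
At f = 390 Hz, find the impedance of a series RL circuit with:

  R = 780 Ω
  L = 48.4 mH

Step 1 — Angular frequency: ω = 2π·f = 2π·390 = 2450 rad/s.
Step 2 — Component impedances:
  R: Z = R = 780 Ω
  L: Z = jωL = j·2450·0.0484 = 0 + j118.6 Ω
Step 3 — Series combination: Z_total = R + L = 780 + j118.6 Ω = 789∠8.6° Ω.

Z = 780 + j118.6 Ω = 789∠8.6° Ω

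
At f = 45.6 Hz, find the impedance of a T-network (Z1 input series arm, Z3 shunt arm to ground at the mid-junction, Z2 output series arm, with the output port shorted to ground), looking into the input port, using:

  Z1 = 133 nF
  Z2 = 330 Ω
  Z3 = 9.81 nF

Step 1 — Angular frequency: ω = 2π·f = 2π·45.6 = 286.5 rad/s.
Step 2 — Component impedances:
  Z1: Z = 1/(jωC) = -j/(ω·C) = 0 - j2.624e+04 Ω
  Z2: Z = R = 330 Ω
  Z3: Z = 1/(jωC) = -j/(ω·C) = 0 - j3.558e+05 Ω
Step 3 — With the output port shorted to ground, the output series arm Z2 runs from the junction to ground; the shunt arm Z3 also runs from the junction to ground. They appear in parallel: Z3 || Z2 = 330 - j0.3061 Ω.
Step 4 — Series with input arm Z1: Z_in = Z1 + (Z3 || Z2) = 330 - j2.624e+04 Ω = 2.624e+04∠-89.3° Ω.

Z = 330 - j2.624e+04 Ω = 2.624e+04∠-89.3° Ω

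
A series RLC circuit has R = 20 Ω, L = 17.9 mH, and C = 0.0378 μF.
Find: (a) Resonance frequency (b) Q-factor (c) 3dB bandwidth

Step 1 — Resonance: ω₀ = 1/√(LC) = 1/√(0.0179·3.78e-08) = 3.844e+04 rad/s.
Step 2 — f₀ = ω₀/(2π) = 6119 Hz.
Step 3 — Series Q: Q = ω₀L/R = 3.844e+04·0.0179/20 = 34.41.
Step 4 — Bandwidth: Δω = ω₀/Q = 1117 rad/s; BW = Δω/(2π) = 177.8 Hz.

(a) f₀ = 6119 Hz  (b) Q = 34.41  (c) BW = 177.8 Hz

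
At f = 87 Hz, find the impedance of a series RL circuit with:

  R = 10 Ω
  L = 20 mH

Step 1 — Angular frequency: ω = 2π·f = 2π·87 = 546.6 rad/s.
Step 2 — Component impedances:
  R: Z = R = 10 Ω
  L: Z = jωL = j·546.6·0.02 = 0 + j10.93 Ω
Step 3 — Series combination: Z_total = R + L = 10 + j10.93 Ω = 14.82∠47.6° Ω.

Z = 10 + j10.93 Ω = 14.82∠47.6° Ω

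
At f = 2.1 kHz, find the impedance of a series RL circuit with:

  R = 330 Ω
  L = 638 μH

Step 1 — Angular frequency: ω = 2π·f = 2π·2100 = 1.319e+04 rad/s.
Step 2 — Component impedances:
  R: Z = R = 330 Ω
  L: Z = jωL = j·1.319e+04·0.000638 = 0 + j8.418 Ω
Step 3 — Series combination: Z_total = R + L = 330 + j8.418 Ω = 330.1∠1.5° Ω.

Z = 330 + j8.418 Ω = 330.1∠1.5° Ω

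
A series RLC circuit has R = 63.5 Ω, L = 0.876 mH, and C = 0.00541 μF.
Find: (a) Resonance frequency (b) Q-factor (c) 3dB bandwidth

Step 1 — Resonance condition Im(Z)=0 gives ω₀ = 1/√(LC).
Step 2 — ω₀ = 1/√(0.000876·5.41e-09) = 4.594e+05 rad/s.
Step 3 — f₀ = ω₀/(2π) = 7.311e+04 Hz.
Step 4 — Series Q: Q = ω₀L/R = 4.594e+05·0.000876/63.5 = 6.337.
Step 5 — 3dB bandwidth: Δω = ω₀/Q = 7.249e+04 rad/s; BW = Δω/(2π) = 1.154e+04 Hz.

(a) f₀ = 7.311e+04 Hz  (b) Q = 6.337  (c) BW = 1.154e+04 Hz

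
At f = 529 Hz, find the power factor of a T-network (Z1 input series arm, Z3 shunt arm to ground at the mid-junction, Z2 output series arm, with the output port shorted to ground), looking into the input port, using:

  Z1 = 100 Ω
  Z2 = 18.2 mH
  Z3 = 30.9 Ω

Step 1 — Angular frequency: ω = 2π·f = 2π·529 = 3324 rad/s.
Step 2 — Component impedances:
  Z1: Z = R = 100 Ω
  Z2: Z = jωL = j·3324·0.0182 = 0 + j60.49 Ω
  Z3: Z = R = 30.9 Ω
Step 3 — With the output port shorted to ground, the output series arm Z2 runs from the junction to ground; the shunt arm Z3 also runs from the junction to ground. They appear in parallel: Z3 || Z2 = 24.51 + j12.52 Ω.
Step 4 — Series with input arm Z1: Z_in = Z1 + (Z3 || Z2) = 124.5 + j12.52 Ω = 125.1∠5.7° Ω.
Step 5 — Power factor: PF = cos(φ) = Re(Z)/|Z| = 124.51/125.13 = 0.995.
Step 6 — Type: Im(Z) = 12.52 ⇒ lagging (phase φ = 5.7°).

PF = 0.995 (lagging, φ = 5.7°)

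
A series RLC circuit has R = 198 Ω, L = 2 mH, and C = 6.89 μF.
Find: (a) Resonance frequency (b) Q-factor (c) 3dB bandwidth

Step 1 — Resonance: ω₀ = 1/√(LC) = 1/√(0.002·6.89e-06) = 8519 rad/s.
Step 2 — f₀ = ω₀/(2π) = 1356 Hz.
Step 3 — Series Q: Q = ω₀L/R = 8519·0.002/198 = 0.08605.
Step 4 — Bandwidth: Δω = ω₀/Q = 9.9e+04 rad/s; BW = Δω/(2π) = 1.576e+04 Hz.

(a) f₀ = 1356 Hz  (b) Q = 0.08605  (c) BW = 1.576e+04 Hz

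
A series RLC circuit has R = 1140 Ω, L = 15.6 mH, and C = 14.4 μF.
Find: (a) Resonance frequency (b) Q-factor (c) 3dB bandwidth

Step 1 — Resonance: ω₀ = 1/√(LC) = 1/√(0.0156·1.44e-05) = 2110 rad/s.
Step 2 — f₀ = ω₀/(2π) = 335.8 Hz.
Step 3 — Series Q: Q = ω₀L/R = 2110·0.0156/1140 = 0.02887.
Step 4 — Bandwidth: Δω = ω₀/Q = 7.308e+04 rad/s; BW = Δω/(2π) = 1.163e+04 Hz.

(a) f₀ = 335.8 Hz  (b) Q = 0.02887  (c) BW = 1.163e+04 Hz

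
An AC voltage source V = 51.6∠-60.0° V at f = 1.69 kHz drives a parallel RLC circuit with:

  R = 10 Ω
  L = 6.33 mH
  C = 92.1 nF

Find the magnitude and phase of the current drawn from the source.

Step 1 — Angular frequency: ω = 2π·f = 2π·1690 = 1.062e+04 rad/s.
Step 2 — Component impedances:
  R: Z = R = 10 Ω
  L: Z = jωL = j·1.062e+04·0.00633 = 0 + j67.22 Ω
  C: Z = 1/(jωC) = -j/(ω·C) = 0 - j1023 Ω
Step 3 — Parallel combination: 1/Z_total = 1/R + 1/L + 1/C; Z_total = 9.81 + j1.364 Ω = 9.905∠7.9° Ω.
Step 4 — Source phasor: V = 51.6∠-60.0° V = 25.8 - j44.69 V.
Step 5 — Ohm's law: I = V / Z_total = (25.8 - j44.69) / (9.81 + j1.364) = 1.959 - j4.827 A.
Step 6 — Convert to polar: |I| = 5.21 A, ∠I = -67.9°.

I = 5.21∠-67.9° A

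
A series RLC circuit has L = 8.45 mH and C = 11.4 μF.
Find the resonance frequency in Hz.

Step 1 — Resonance condition Im(Z)=0 gives ω₀ = 1/√(LC).
Step 2 — ω₀ = 1/√(0.00845·1.14e-05) = 3222 rad/s.
Step 3 — f₀ = ω₀/(2π) = 512.8 Hz.

f₀ = 512.8 Hz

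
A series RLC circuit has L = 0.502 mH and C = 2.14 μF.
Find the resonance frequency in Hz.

Step 1 — Resonance condition Im(Z)=0 gives ω₀ = 1/√(LC).
Step 2 — ω₀ = 1/√(0.000502·2.14e-06) = 3.051e+04 rad/s.
Step 3 — f₀ = ω₀/(2π) = 4856 Hz.

f₀ = 4856 Hz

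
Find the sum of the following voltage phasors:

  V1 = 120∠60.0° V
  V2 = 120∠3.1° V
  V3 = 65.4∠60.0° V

Step 1 — Convert each phasor to rectangular form:
  V1 = 120·(cos(60.0°) + j·sin(60.0°)) = 60 + j103.9 V
  V2 = 120·(cos(3.1°) + j·sin(3.1°)) = 119.8 + j6.489 V
  V3 = 65.4·(cos(60.0°) + j·sin(60.0°)) = 32.7 + j56.64 V
Step 2 — Sum components: V_total = 212.5 + j167.1 V.
Step 3 — Convert to polar: |V_total| = 270.3 V, ∠V_total = 38.2°.

V_total = 270.3∠38.2° V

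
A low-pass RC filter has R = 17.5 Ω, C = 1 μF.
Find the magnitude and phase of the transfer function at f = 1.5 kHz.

Step 1 — Angular frequency: ω = 2π·1500 = 9425 rad/s.
Step 2 — Transfer function: H(jω) = 1/(1 + jωRC).
Step 3 — Denominator: 1 + jωRC = 1 + j·9425·17.5·1e-06 = 1 + j0.1649.
Step 4 — H = 0.9735 - j0.1606.
Step 5 — Magnitude: |H| = 0.9867 (-0.1 dB); phase: φ = -9.4°.

|H| = 0.9867 (-0.1 dB), φ = -9.4°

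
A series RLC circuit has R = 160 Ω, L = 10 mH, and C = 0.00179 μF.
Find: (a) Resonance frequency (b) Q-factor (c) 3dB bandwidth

Step 1 — Resonance: ω₀ = 1/√(LC) = 1/√(0.01·1.79e-09) = 2.364e+05 rad/s.
Step 2 — f₀ = ω₀/(2π) = 3.762e+04 Hz.
Step 3 — Series Q: Q = ω₀L/R = 2.364e+05·0.01/160 = 14.77.
Step 4 — Bandwidth: Δω = ω₀/Q = 1.6e+04 rad/s; BW = Δω/(2π) = 2546 Hz.

(a) f₀ = 3.762e+04 Hz  (b) Q = 14.77  (c) BW = 2546 Hz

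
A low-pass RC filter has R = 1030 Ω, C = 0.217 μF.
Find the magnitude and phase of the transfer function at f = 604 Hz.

Step 1 — Angular frequency: ω = 2π·604 = 3795 rad/s.
Step 2 — Transfer function: H(jω) = 1/(1 + jωRC).
Step 3 — Denominator: 1 + jωRC = 1 + j·3795·1030·2.17e-07 = 1 + j0.8482.
Step 4 — H = 0.5816 - j0.4933.
Step 5 — Magnitude: |H| = 0.7626 (-2.4 dB); phase: φ = -40.3°.

|H| = 0.7626 (-2.4 dB), φ = -40.3°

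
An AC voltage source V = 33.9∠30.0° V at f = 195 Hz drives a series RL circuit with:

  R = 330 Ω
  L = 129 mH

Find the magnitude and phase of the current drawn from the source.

Step 1 — Angular frequency: ω = 2π·f = 2π·195 = 1225 rad/s.
Step 2 — Component impedances:
  R: Z = R = 330 Ω
  L: Z = jωL = j·1225·0.129 = 0 + j158.1 Ω
Step 3 — Series combination: Z_total = R + L = 330 + j158.1 Ω = 365.9∠25.6° Ω.
Step 4 — Source phasor: V = 33.9∠30.0° V = 29.36 + j16.95 V.
Step 5 — Ohm's law: I = V / Z_total = (29.36 + j16.95) / (330 + j158.1) = 0.09237 + j0.007121 A.
Step 6 — Convert to polar: |I| = 0.09265 A, ∠I = 4.4°.

I = 0.09265∠4.4° A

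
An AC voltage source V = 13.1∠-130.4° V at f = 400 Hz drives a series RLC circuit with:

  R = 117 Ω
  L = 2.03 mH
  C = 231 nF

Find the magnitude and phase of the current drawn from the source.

Step 1 — Angular frequency: ω = 2π·f = 2π·400 = 2513 rad/s.
Step 2 — Component impedances:
  R: Z = R = 117 Ω
  L: Z = jωL = j·2513·0.00203 = 0 + j5.102 Ω
  C: Z = 1/(jωC) = -j/(ω·C) = 0 - j1722 Ω
Step 3 — Series combination: Z_total = R + L + C = 117 - j1717 Ω = 1721∠-86.1° Ω.
Step 4 — Source phasor: V = 13.1∠-130.4° V = -8.49 - j9.976 V.
Step 5 — Ohm's law: I = V / Z_total = (-8.49 - j9.976) / (117 - j1717) = 0.005447 - j0.005315 A.
Step 6 — Convert to polar: |I| = 0.00761 A, ∠I = -44.3°.

I = 0.00761∠-44.3° A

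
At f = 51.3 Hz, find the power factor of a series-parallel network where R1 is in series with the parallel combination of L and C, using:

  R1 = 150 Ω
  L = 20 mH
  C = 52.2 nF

Step 1 — Angular frequency: ω = 2π·f = 2π·51.3 = 322.3 rad/s.
Step 2 — Component impedances:
  R1: Z = R = 150 Ω
  L: Z = jωL = j·322.3·0.02 = 0 + j6.447 Ω
  C: Z = 1/(jωC) = -j/(ω·C) = 0 - j5.943e+04 Ω
Step 3 — Parallel branch: L || C = 1/(1/L + 1/C) = 0 + j6.447 Ω.
Step 4 — Series with R1: Z_total = R1 + (L || C) = 150 + j6.447 Ω = 150.1∠2.5° Ω.
Step 5 — Power factor: PF = cos(φ) = Re(Z)/|Z| = 150/150.14 = 0.9991.
Step 6 — Type: Im(Z) = 6.447 ⇒ lagging (phase φ = 2.5°).

PF = 0.9991 (lagging, φ = 2.5°)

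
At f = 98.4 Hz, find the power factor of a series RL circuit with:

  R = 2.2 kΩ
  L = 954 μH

Step 1 — Angular frequency: ω = 2π·f = 2π·98.4 = 618.3 rad/s.
Step 2 — Component impedances:
  R: Z = R = 2200 Ω
  L: Z = jωL = j·618.3·0.000954 = 0 + j0.5898 Ω
Step 3 — Series combination: Z_total = R + L = 2200 + j0.5898 Ω = 2200∠0.0° Ω.
Step 4 — Power factor: PF = cos(φ) = Re(Z)/|Z| = 2200/2200 = 1.
Step 5 — Type: Im(Z) = 0.5898 ⇒ lagging (phase φ = 0.0°).

PF = 1 (lagging, φ = 0.0°)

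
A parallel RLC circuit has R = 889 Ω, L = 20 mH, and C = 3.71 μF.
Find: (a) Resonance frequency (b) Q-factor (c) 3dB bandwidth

Step 1 — Resonance: ω₀ = 1/√(LC) = 1/√(0.02·3.71e-06) = 3671 rad/s.
Step 2 — f₀ = ω₀/(2π) = 584.3 Hz.
Step 3 — Parallel Q: Q = R/(ω₀L) = 889/(3671·0.02) = 12.11.
Step 4 — Bandwidth: Δω = ω₀/Q = 303.2 rad/s; BW = Δω/(2π) = 48.26 Hz.

(a) f₀ = 584.3 Hz  (b) Q = 12.11  (c) BW = 48.26 Hz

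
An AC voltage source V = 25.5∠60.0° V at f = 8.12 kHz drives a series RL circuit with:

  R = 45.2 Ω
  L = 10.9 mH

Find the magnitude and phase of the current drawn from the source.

Step 1 — Angular frequency: ω = 2π·f = 2π·8120 = 5.102e+04 rad/s.
Step 2 — Component impedances:
  R: Z = R = 45.2 Ω
  L: Z = jωL = j·5.102e+04·0.0109 = 0 + j556.1 Ω
Step 3 — Series combination: Z_total = R + L = 45.2 + j556.1 Ω = 557.9∠85.4° Ω.
Step 4 — Source phasor: V = 25.5∠60.0° V = 12.75 + j22.08 V.
Step 5 — Ohm's law: I = V / Z_total = (12.75 + j22.08) / (45.2 + j556.1) = 0.0413 - j0.01957 A.
Step 6 — Convert to polar: |I| = 0.0457 A, ∠I = -25.4°.

I = 0.0457∠-25.4° A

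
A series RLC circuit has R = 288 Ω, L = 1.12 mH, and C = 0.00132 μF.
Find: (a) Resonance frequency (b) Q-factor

Step 1 — Resonance condition Im(Z)=0 gives ω₀ = 1/√(LC).
Step 2 — ω₀ = 1/√(0.00112·1.32e-09) = 8.224e+05 rad/s.
Step 3 — f₀ = ω₀/(2π) = 1.309e+05 Hz.
Step 4 — Series Q: Q = ω₀L/R = 8.224e+05·0.00112/288 = 3.198.

(a) f₀ = 1.309e+05 Hz  (b) Q = 3.198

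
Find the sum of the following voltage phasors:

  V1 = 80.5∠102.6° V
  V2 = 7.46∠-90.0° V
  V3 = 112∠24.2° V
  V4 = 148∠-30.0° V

Step 1 — Convert each phasor to rectangular form:
  V1 = 80.5·(cos(102.6°) + j·sin(102.6°)) = -17.56 + j78.56 V
  V2 = 7.46·(cos(-90.0°) + j·sin(-90.0°)) = 0 - j7.46 V
  V3 = 112·(cos(24.2°) + j·sin(24.2°)) = 102.2 + j45.91 V
  V4 = 148·(cos(-30.0°) + j·sin(-30.0°)) = 128.2 - j74 V
Step 2 — Sum components: V_total = 212.8 + j43.01 V.
Step 3 — Convert to polar: |V_total| = 217.1 V, ∠V_total = 11.4°.

V_total = 217.1∠11.4° V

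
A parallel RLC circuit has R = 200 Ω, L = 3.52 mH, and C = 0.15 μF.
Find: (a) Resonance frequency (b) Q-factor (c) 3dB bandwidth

Step 1 — Resonance: ω₀ = 1/√(LC) = 1/√(0.00352·1.5e-07) = 4.352e+04 rad/s.
Step 2 — f₀ = ω₀/(2π) = 6926 Hz.
Step 3 — Parallel Q: Q = R/(ω₀L) = 200/(4.352e+04·0.00352) = 1.306.
Step 4 — Bandwidth: Δω = ω₀/Q = 3.333e+04 rad/s; BW = Δω/(2π) = 5305 Hz.

(a) f₀ = 6926 Hz  (b) Q = 1.306  (c) BW = 5305 Hz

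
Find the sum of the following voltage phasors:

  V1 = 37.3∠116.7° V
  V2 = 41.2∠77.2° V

Step 1 — Convert each phasor to rectangular form:
  V1 = 37.3·(cos(116.7°) + j·sin(116.7°)) = -16.76 + j33.32 V
  V2 = 41.2·(cos(77.2°) + j·sin(77.2°)) = 9.128 + j40.18 V
Step 2 — Sum components: V_total = -7.632 + j73.5 V.
Step 3 — Convert to polar: |V_total| = 73.89 V, ∠V_total = 95.9°.

V_total = 73.89∠95.9° V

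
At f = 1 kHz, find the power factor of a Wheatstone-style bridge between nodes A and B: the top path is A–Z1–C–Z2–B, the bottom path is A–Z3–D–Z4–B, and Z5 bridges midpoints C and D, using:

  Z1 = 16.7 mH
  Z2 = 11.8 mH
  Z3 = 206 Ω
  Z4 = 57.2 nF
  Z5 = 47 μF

Step 1 — Angular frequency: ω = 2π·f = 2π·1000 = 6283 rad/s.
Step 2 — Component impedances:
  Z1: Z = jωL = j·6283·0.0167 = 0 + j104.9 Ω
  Z2: Z = jωL = j·6283·0.0118 = 0 + j74.14 Ω
  Z3: Z = R = 206 Ω
  Z4: Z = 1/(jωC) = -j/(ω·C) = 0 - j2782 Ω
  Z5: Z = 1/(jωC) = -j/(ω·C) = 0 - j3.386 Ω
Step 3 — Bridge requires nodal analysis (the Z5 bridge couples midpoints C and D, so the two paths cannot be reduced to a simple series/parallel combination). Setting node B to ground and injecting 1 A at node A, the 3-node admittance system at A, C, D solves to V_A = Z_AB = 43.07 + j159.9 Ω = 165.6∠74.9° Ω.
Step 4 — Power factor: PF = cos(φ) = Re(Z)/|Z| = 43.075/165.57 = 0.2602.
Step 5 — Type: Im(Z) = 159.9 ⇒ lagging (phase φ = 74.9°).

PF = 0.2602 (lagging, φ = 74.9°)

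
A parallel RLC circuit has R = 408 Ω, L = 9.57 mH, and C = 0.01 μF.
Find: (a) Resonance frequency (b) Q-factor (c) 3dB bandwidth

Step 1 — Resonance: ω₀ = 1/√(LC) = 1/√(0.00957·1e-08) = 1.022e+05 rad/s.
Step 2 — f₀ = ω₀/(2π) = 1.627e+04 Hz.
Step 3 — Parallel Q: Q = R/(ω₀L) = 408/(1.022e+05·0.00957) = 0.4171.
Step 4 — Bandwidth: Δω = ω₀/Q = 2.451e+05 rad/s; BW = Δω/(2π) = 3.901e+04 Hz.

(a) f₀ = 1.627e+04 Hz  (b) Q = 0.4171  (c) BW = 3.901e+04 Hz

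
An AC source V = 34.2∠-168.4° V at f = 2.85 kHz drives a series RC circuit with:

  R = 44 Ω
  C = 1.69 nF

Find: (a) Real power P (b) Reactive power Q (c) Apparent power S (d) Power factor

Step 1 — Angular frequency: ω = 2π·f = 2π·2850 = 1.791e+04 rad/s.
Step 2 — Component impedances:
  R: Z = R = 44 Ω
  C: Z = 1/(jωC) = -j/(ω·C) = 0 - j3.304e+04 Ω
Step 3 — Series combination: Z_total = R + C = 44 - j3.304e+04 Ω = 3.304e+04∠-89.9° Ω.
Step 4 — Source phasor: V = 34.2∠-168.4° V = -33.5 - j6.877 V.
Step 5 — Current: I = V / Z = 0.0002068 - j0.001014 A = 0.001035∠-78.5° A.
Step 6 — Complex power: S = V·I* = 4.713e-05 - j0.0354 VA.
Step 7 — Real power: P = Re(S) = 4.713e-05 W.
Step 8 — Reactive power: Q = Im(S) = -0.0354 VAR.
Step 9 — Apparent power: |S| = 0.0354 VA.
Step 10 — Power factor: PF = P/|S| = 0.001332 (leading).

(a) P = 4.713e-05 W  (b) Q = -0.0354 VAR  (c) S = 0.0354 VA  (d) PF = 0.001332 (leading)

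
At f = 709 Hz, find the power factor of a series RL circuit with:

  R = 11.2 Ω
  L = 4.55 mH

Step 1 — Angular frequency: ω = 2π·f = 2π·709 = 4455 rad/s.
Step 2 — Component impedances:
  R: Z = R = 11.2 Ω
  L: Z = jωL = j·4455·0.00455 = 0 + j20.27 Ω
Step 3 — Series combination: Z_total = R + L = 11.2 + j20.27 Ω = 23.16∠61.1° Ω.
Step 4 — Power factor: PF = cos(φ) = Re(Z)/|Z| = 11.2/23.16 = 0.4836.
Step 5 — Type: Im(Z) = 20.27 ⇒ lagging (phase φ = 61.1°).

PF = 0.4836 (lagging, φ = 61.1°)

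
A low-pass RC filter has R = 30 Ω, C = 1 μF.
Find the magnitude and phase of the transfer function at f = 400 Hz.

Step 1 — Angular frequency: ω = 2π·400 = 2513 rad/s.
Step 2 — Transfer function: H(jω) = 1/(1 + jωRC).
Step 3 — Denominator: 1 + jωRC = 1 + j·2513·30·1e-06 = 1 + j0.0754.
Step 4 — H = 0.9943 - j0.07497.
Step 5 — Magnitude: |H| = 0.9972 (-0.0 dB); phase: φ = -4.3°.

|H| = 0.9972 (-0.0 dB), φ = -4.3°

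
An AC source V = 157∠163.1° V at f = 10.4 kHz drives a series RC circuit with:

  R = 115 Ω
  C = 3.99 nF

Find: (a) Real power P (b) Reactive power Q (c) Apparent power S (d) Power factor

Step 1 — Angular frequency: ω = 2π·f = 2π·1.04e+04 = 6.535e+04 rad/s.
Step 2 — Component impedances:
  R: Z = R = 115 Ω
  C: Z = 1/(jωC) = -j/(ω·C) = 0 - j3835 Ω
Step 3 — Series combination: Z_total = R + C = 115 - j3835 Ω = 3837∠-88.3° Ω.
Step 4 — Source phasor: V = 157∠163.1° V = -150.2 + j45.64 V.
Step 5 — Current: I = V / Z = -0.01306 - j0.03877 A = 0.04092∠-108.6° A.
Step 6 — Complex power: S = V·I* = 0.1925 - j6.421 VA.
Step 7 — Real power: P = Re(S) = 0.1925 W.
Step 8 — Reactive power: Q = Im(S) = -6.421 VAR.
Step 9 — Apparent power: |S| = 6.424 VA.
Step 10 — Power factor: PF = P/|S| = 0.02997 (leading).

(a) P = 0.1925 W  (b) Q = -6.421 VAR  (c) S = 6.424 VA  (d) PF = 0.02997 (leading)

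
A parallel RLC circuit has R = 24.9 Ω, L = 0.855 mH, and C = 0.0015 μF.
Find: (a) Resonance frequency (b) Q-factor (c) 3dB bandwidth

Step 1 — Resonance: ω₀ = 1/√(LC) = 1/√(0.000855·1.5e-09) = 8.83e+05 rad/s.
Step 2 — f₀ = ω₀/(2π) = 1.405e+05 Hz.
Step 3 — Parallel Q: Q = R/(ω₀L) = 24.9/(8.83e+05·0.000855) = 0.03298.
Step 4 — Bandwidth: Δω = ω₀/Q = 2.677e+07 rad/s; BW = Δω/(2π) = 4.261e+06 Hz.

(a) f₀ = 1.405e+05 Hz  (b) Q = 0.03298  (c) BW = 4.261e+06 Hz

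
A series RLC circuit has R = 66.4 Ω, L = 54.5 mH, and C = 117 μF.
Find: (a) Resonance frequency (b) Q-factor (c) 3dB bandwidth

Step 1 — Resonance: ω₀ = 1/√(LC) = 1/√(0.0545·0.000117) = 396 rad/s.
Step 2 — f₀ = ω₀/(2π) = 63.03 Hz.
Step 3 — Series Q: Q = ω₀L/R = 396·0.0545/66.4 = 0.325.
Step 4 — Bandwidth: Δω = ω₀/Q = 1218 rad/s; BW = Δω/(2π) = 193.9 Hz.

(a) f₀ = 63.03 Hz  (b) Q = 0.325  (c) BW = 193.9 Hz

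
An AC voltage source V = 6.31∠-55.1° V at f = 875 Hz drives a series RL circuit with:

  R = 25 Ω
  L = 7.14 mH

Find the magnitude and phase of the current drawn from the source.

Step 1 — Angular frequency: ω = 2π·f = 2π·875 = 5498 rad/s.
Step 2 — Component impedances:
  R: Z = R = 25 Ω
  L: Z = jωL = j·5498·0.00714 = 0 + j39.25 Ω
Step 3 — Series combination: Z_total = R + L = 25 + j39.25 Ω = 46.54∠57.5° Ω.
Step 4 — Source phasor: V = 6.31∠-55.1° V = 3.61 - j5.175 V.
Step 5 — Ohm's law: I = V / Z_total = (3.61 - j5.175) / (25 + j39.25) = -0.05212 - j0.1252 A.
Step 6 — Convert to polar: |I| = 0.1356 A, ∠I = -112.6°.

I = 0.1356∠-112.6° A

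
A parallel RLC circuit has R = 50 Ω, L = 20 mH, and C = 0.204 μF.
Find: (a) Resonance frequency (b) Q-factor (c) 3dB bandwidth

Step 1 — Resonance: ω₀ = 1/√(LC) = 1/√(0.02·2.04e-07) = 1.566e+04 rad/s.
Step 2 — f₀ = ω₀/(2π) = 2492 Hz.
Step 3 — Parallel Q: Q = R/(ω₀L) = 50/(1.566e+04·0.02) = 0.1597.
Step 4 — Bandwidth: Δω = ω₀/Q = 9.804e+04 rad/s; BW = Δω/(2π) = 1.56e+04 Hz.

(a) f₀ = 2492 Hz  (b) Q = 0.1597  (c) BW = 1.56e+04 Hz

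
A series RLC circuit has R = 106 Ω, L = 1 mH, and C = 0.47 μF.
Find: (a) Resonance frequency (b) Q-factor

Step 1 — Resonance condition Im(Z)=0 gives ω₀ = 1/√(LC).
Step 2 — ω₀ = 1/√(0.001·4.7e-07) = 4.613e+04 rad/s.
Step 3 — f₀ = ω₀/(2π) = 7341 Hz.
Step 4 — Series Q: Q = ω₀L/R = 4.613e+04·0.001/106 = 0.4352.

(a) f₀ = 7341 Hz  (b) Q = 0.4352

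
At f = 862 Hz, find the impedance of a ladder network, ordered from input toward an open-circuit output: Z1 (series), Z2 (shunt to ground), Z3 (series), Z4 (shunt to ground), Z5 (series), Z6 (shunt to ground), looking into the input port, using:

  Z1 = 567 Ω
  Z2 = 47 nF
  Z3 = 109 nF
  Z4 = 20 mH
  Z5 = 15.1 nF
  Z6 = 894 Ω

Step 1 — Angular frequency: ω = 2π·f = 2π·862 = 5416 rad/s.
Step 2 — Component impedances:
  Z1: Z = R = 567 Ω
  Z2: Z = 1/(jωC) = -j/(ω·C) = 0 - j3928 Ω
  Z3: Z = 1/(jωC) = -j/(ω·C) = 0 - j1694 Ω
  Z4: Z = jωL = j·5416·0.02 = 0 + j108.3 Ω
  Z5: Z = 1/(jωC) = -j/(ω·C) = 0 - j1.223e+04 Ω
  Z6: Z = R = 894 Ω
Step 3 — Ladder network (open output): work backward from the far end, alternating series and parallel combinations. Z_in = 567 - j1129 Ω = 1264∠-63.3° Ω.

Z = 567 - j1129 Ω = 1264∠-63.3° Ω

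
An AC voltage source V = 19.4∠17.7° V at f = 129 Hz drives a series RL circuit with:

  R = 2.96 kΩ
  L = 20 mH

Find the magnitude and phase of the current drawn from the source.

Step 1 — Angular frequency: ω = 2π·f = 2π·129 = 810.5 rad/s.
Step 2 — Component impedances:
  R: Z = R = 2960 Ω
  L: Z = jωL = j·810.5·0.02 = 0 + j16.21 Ω
Step 3 — Series combination: Z_total = R + L = 2960 + j16.21 Ω = 2960∠0.3° Ω.
Step 4 — Source phasor: V = 19.4∠17.7° V = 18.48 + j5.898 V.
Step 5 — Ohm's law: I = V / Z_total = (18.48 + j5.898) / (2960 + j16.21) = 0.006255 + j0.001958 A.
Step 6 — Convert to polar: |I| = 0.006554 A, ∠I = 17.4°.

I = 0.006554∠17.4° A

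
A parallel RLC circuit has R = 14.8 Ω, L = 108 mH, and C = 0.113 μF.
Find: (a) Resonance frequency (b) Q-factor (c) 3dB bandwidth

Step 1 — Resonance: ω₀ = 1/√(LC) = 1/√(0.108·1.13e-07) = 9052 rad/s.
Step 2 — f₀ = ω₀/(2π) = 1441 Hz.
Step 3 — Parallel Q: Q = R/(ω₀L) = 14.8/(9052·0.108) = 0.01514.
Step 4 — Bandwidth: Δω = ω₀/Q = 5.979e+05 rad/s; BW = Δω/(2π) = 9.517e+04 Hz.

(a) f₀ = 1441 Hz  (b) Q = 0.01514  (c) BW = 9.517e+04 Hz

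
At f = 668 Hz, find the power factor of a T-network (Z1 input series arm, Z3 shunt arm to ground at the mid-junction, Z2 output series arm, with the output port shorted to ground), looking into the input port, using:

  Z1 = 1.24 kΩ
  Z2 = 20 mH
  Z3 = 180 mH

Step 1 — Angular frequency: ω = 2π·f = 2π·668 = 4197 rad/s.
Step 2 — Component impedances:
  Z1: Z = R = 1240 Ω
  Z2: Z = jωL = j·4197·0.02 = 0 + j83.94 Ω
  Z3: Z = jωL = j·4197·0.18 = 0 + j755.5 Ω
Step 3 — With the output port shorted to ground, the output series arm Z2 runs from the junction to ground; the shunt arm Z3 also runs from the junction to ground. They appear in parallel: Z3 || Z2 = 0 + j75.55 Ω.
Step 4 — Series with input arm Z1: Z_in = Z1 + (Z3 || Z2) = 1240 + j75.55 Ω = 1242∠3.5° Ω.
Step 5 — Power factor: PF = cos(φ) = Re(Z)/|Z| = 1240/1242.3 = 0.9981.
Step 6 — Type: Im(Z) = 75.55 ⇒ lagging (phase φ = 3.5°).

PF = 0.9981 (lagging, φ = 3.5°)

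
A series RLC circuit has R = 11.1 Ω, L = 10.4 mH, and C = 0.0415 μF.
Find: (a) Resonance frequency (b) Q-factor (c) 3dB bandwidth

Step 1 — Resonance: ω₀ = 1/√(LC) = 1/√(0.0104·4.15e-08) = 4.813e+04 rad/s.
Step 2 — f₀ = ω₀/(2π) = 7661 Hz.
Step 3 — Series Q: Q = ω₀L/R = 4.813e+04·0.0104/11.1 = 45.1.
Step 4 — Bandwidth: Δω = ω₀/Q = 1067 rad/s; BW = Δω/(2π) = 169.9 Hz.

(a) f₀ = 7661 Hz  (b) Q = 45.1  (c) BW = 169.9 Hz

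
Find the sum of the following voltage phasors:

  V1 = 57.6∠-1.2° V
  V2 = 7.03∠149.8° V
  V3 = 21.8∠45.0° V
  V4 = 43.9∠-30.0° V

Step 1 — Convert each phasor to rectangular form:
  V1 = 57.6·(cos(-1.2°) + j·sin(-1.2°)) = 57.59 - j1.206 V
  V2 = 7.03·(cos(149.8°) + j·sin(149.8°)) = -6.076 + j3.536 V
  V3 = 21.8·(cos(45.0°) + j·sin(45.0°)) = 15.41 + j15.41 V
  V4 = 43.9·(cos(-30.0°) + j·sin(-30.0°)) = 38.02 - j21.95 V
Step 2 — Sum components: V_total = 104.9 - j4.205 V.
Step 3 — Convert to polar: |V_total| = 105 V, ∠V_total = -2.3°.

V_total = 105∠-2.3° V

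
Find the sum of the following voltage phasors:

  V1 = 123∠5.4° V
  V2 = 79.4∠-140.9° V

Step 1 — Convert each phasor to rectangular form:
  V1 = 123·(cos(5.4°) + j·sin(5.4°)) = 122.5 + j11.58 V
  V2 = 79.4·(cos(-140.9°) + j·sin(-140.9°)) = -61.62 - j50.08 V
Step 2 — Sum components: V_total = 60.84 - j38.5 V.
Step 3 — Convert to polar: |V_total| = 72 V, ∠V_total = -32.3°.

V_total = 72∠-32.3° V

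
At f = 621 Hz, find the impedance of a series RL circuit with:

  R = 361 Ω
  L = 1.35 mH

Step 1 — Angular frequency: ω = 2π·f = 2π·621 = 3902 rad/s.
Step 2 — Component impedances:
  R: Z = R = 361 Ω
  L: Z = jωL = j·3902·0.00135 = 0 + j5.268 Ω
Step 3 — Series combination: Z_total = R + L = 361 + j5.268 Ω = 361∠0.8° Ω.

Z = 361 + j5.268 Ω = 361∠0.8° Ω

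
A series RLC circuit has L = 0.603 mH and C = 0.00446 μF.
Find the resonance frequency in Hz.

Step 1 — Resonance condition Im(Z)=0 gives ω₀ = 1/√(LC).
Step 2 — ω₀ = 1/√(0.000603·4.46e-09) = 6.098e+05 rad/s.
Step 3 — f₀ = ω₀/(2π) = 9.705e+04 Hz.

f₀ = 9.705e+04 Hz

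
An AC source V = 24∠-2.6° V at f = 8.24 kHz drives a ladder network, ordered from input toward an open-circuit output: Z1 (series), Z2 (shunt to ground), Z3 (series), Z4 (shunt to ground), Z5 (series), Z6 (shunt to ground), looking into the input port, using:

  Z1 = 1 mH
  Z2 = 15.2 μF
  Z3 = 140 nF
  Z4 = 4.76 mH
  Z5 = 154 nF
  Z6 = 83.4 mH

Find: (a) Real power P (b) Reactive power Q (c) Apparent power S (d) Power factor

Step 1 — Angular frequency: ω = 2π·f = 2π·8240 = 5.177e+04 rad/s.
Step 2 — Component impedances:
  Z1: Z = jωL = j·5.177e+04·0.001 = 0 + j51.77 Ω
  Z2: Z = 1/(jωC) = -j/(ω·C) = 0 - j1.271 Ω
  Z3: Z = 1/(jωC) = -j/(ω·C) = 0 - j138 Ω
  Z4: Z = jωL = j·5.177e+04·0.00476 = 0 + j246.4 Ω
  Z5: Z = 1/(jωC) = -j/(ω·C) = 0 - j125.4 Ω
  Z6: Z = jωL = j·5.177e+04·0.0834 = 0 + j4318 Ω
Step 3 — Ladder network (open output): work backward from the far end, alternating series and parallel combinations. Z_in = 0 + j50.49 Ω = 50.49∠90.0° Ω.
Step 4 — Source phasor: V = 24∠-2.6° V = 23.98 - j1.089 V.
Step 5 — Current: I = V / Z = -0.02156 - j0.4749 A = 0.4754∠-92.6° A.
Step 6 — Complex power: S = V·I* = 0 + j11.41 VA.
Step 7 — Real power: P = Re(S) = 0 W.
Step 8 — Reactive power: Q = Im(S) = 11.41 VAR.
Step 9 — Apparent power: |S| = 11.41 VA.
Step 10 — Power factor: PF = P/|S| = 0 (lagging).

(a) P = 0 W  (b) Q = 11.41 VAR  (c) S = 11.41 VA  (d) PF = 0 (lagging)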